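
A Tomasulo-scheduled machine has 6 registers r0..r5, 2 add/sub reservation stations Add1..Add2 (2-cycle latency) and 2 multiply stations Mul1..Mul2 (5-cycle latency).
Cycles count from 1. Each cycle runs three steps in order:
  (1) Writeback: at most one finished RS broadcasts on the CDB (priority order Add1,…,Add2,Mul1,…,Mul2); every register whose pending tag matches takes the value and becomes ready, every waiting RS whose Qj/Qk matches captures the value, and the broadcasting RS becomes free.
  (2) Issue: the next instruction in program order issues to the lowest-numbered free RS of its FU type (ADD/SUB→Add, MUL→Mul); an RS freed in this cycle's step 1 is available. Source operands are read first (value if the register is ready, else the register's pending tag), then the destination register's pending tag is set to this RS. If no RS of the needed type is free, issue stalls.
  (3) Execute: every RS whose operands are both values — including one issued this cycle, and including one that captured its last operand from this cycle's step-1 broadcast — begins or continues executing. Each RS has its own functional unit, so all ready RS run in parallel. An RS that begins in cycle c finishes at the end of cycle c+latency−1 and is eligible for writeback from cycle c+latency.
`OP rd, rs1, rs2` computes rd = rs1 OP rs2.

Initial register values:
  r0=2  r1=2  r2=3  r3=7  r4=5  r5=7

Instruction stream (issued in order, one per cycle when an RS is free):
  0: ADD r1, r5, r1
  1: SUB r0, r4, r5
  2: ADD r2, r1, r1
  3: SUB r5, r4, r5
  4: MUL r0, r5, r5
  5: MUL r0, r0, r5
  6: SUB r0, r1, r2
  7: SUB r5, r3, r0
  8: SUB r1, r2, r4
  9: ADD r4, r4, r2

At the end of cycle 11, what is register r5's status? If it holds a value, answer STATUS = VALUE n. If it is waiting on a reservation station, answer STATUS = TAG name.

  c1: issue ADD r1<-Add1  regs: r0:2,r1:Add1,r2:3,r3:7,r4:5,r5:7
  c2: issue SUB r0<-Add2  regs: r0:Add2,r1:Add1,r2:3,r3:7,r4:5,r5:7
  c3: CDB Add1=9; issue ADD r2<-Add1  regs: r0:Add2,r1:9,r2:Add1,r3:7,r4:5,r5:7
  c4: CDB Add2=-2; issue SUB r5<-Add2  regs: r0:-2,r1:9,r2:Add1,r3:7,r4:5,r5:Add2
  c5: CDB Add1=18; issue MUL r0<-Mul1  regs: r0:Mul1,r1:9,r2:18,r3:7,r4:5,r5:Add2
  c6: CDB Add2=-2; issue MUL r0<-Mul2  regs: r0:Mul2,r1:9,r2:18,r3:7,r4:5,r5:-2
  c7: issue SUB r0<-Add1  regs: r0:Add1,r1:9,r2:18,r3:7,r4:5,r5:-2
  c8: issue SUB r5<-Add2  regs: r0:Add1,r1:9,r2:18,r3:7,r4:5,r5:Add2
  c9: CDB Add1=-9; issue SUB r1<-Add1  regs: r0:-9,r1:Add1,r2:18,r3:7,r4:5,r5:Add2
  c10: stall  regs: r0:-9,r1:Add1,r2:18,r3:7,r4:5,r5:Add2
  c11: CDB Add1=13; issue ADD r4<-Add1  regs: r0:-9,r1:13,r2:18,r3:7,r4:Add1,r5:Add2

STATUS = TAG Add2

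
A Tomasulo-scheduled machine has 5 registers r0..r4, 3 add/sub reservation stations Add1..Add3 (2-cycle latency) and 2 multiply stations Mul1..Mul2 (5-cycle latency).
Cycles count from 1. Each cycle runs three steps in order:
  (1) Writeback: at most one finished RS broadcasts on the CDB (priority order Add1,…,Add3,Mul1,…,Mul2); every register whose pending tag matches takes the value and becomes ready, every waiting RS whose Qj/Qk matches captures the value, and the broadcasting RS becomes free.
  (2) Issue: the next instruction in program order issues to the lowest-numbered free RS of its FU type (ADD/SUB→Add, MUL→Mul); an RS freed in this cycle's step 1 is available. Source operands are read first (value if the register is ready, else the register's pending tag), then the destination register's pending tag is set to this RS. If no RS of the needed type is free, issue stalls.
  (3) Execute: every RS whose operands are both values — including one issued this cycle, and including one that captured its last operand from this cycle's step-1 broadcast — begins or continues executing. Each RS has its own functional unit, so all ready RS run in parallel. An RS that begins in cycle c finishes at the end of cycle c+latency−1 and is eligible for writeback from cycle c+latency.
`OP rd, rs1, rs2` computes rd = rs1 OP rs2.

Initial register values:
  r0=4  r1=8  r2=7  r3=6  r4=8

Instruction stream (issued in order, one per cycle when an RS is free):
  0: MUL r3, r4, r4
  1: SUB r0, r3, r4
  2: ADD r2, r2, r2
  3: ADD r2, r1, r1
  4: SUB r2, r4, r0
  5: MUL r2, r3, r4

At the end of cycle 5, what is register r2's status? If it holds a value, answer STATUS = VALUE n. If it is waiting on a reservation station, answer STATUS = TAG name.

cycle 1: issue MUL r3<-Mul1 // r0:4,r1:8,r2:7,r3:Mul1,r4:8
cycle 2: issue SUB r0<-Add1 // r0:Add1,r1:8,r2:7,r3:Mul1,r4:8
cycle 3: issue ADD r2<-Add2 // r0:Add1,r1:8,r2:Add2,r3:Mul1,r4:8
cycle 4: issue ADD r2<-Add3 // r0:Add1,r1:8,r2:Add3,r3:Mul1,r4:8
cycle 5: CDB Add2=14; issue SUB r2<-Add2 // r0:Add1,r1:8,r2:Add2,r3:Mul1,r4:8

STATUS = TAG Add2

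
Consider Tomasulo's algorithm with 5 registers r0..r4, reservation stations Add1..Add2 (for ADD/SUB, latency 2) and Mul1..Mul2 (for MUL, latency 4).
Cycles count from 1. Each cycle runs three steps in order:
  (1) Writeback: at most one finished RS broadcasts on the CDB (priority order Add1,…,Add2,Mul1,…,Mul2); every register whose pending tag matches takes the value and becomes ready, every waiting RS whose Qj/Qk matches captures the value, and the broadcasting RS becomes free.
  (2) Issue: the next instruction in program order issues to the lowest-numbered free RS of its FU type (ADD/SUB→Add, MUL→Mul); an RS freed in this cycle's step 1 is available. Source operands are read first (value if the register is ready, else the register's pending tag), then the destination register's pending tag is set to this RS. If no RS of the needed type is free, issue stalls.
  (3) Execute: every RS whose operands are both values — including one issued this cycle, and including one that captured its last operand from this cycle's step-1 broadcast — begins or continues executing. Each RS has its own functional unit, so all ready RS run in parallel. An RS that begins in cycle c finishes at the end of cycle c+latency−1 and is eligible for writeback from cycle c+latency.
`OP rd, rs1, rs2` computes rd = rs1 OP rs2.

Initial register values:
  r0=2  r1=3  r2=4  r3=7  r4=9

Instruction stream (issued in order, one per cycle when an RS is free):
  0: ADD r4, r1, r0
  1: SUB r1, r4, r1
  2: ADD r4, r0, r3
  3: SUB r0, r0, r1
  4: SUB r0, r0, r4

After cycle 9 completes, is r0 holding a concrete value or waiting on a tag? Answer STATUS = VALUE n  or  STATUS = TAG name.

c1: issue ADD r4<-Add1 | r0:2,r1:3,r2:4,r3:7,r4:Add1
c2: issue SUB r1<-Add2 | r0:2,r1:Add2,r2:4,r3:7,r4:Add1
c3: CDB Add1=5; issue ADD r4<-Add1 | r0:2,r1:Add2,r2:4,r3:7,r4:Add1
c4: stall | r0:2,r1:Add2,r2:4,r3:7,r4:Add1
c5: CDB Add1=9; issue SUB r0<-Add1 | r0:Add1,r1:Add2,r2:4,r3:7,r4:9
c6: CDB Add2=2; issue SUB r0<-Add2 | r0:Add2,r1:2,r2:4,r3:7,r4:9
c7: - | r0:Add2,r1:2,r2:4,r3:7,r4:9
c8: CDB Add1=0 | r0:Add2,r1:2,r2:4,r3:7,r4:9
c9: - | r0:Add2,r1:2,r2:4,r3:7,r4:9

STATUS = TAG Add2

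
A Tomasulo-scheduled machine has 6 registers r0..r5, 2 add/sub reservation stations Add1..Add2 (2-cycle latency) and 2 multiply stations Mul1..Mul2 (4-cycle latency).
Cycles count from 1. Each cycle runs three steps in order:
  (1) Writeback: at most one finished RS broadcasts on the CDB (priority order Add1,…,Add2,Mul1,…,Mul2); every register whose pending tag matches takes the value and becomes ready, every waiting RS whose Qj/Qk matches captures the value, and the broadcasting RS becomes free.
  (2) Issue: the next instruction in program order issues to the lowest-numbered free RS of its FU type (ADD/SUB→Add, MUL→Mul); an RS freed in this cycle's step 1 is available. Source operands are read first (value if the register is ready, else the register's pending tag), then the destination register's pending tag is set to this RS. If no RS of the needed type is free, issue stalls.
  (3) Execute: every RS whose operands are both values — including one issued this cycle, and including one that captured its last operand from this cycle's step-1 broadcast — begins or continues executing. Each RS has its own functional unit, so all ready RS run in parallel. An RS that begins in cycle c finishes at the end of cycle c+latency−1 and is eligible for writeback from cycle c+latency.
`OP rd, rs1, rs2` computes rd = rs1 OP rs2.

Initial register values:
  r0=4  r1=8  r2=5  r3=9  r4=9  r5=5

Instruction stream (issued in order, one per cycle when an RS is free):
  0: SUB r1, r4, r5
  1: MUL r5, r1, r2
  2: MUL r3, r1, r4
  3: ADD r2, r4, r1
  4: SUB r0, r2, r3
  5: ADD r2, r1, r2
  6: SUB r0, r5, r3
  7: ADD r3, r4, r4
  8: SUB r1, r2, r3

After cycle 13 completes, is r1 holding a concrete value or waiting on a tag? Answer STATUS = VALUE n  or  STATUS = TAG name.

  c1: issue SUB r1<-Add1  regs: r0:4,r1:Add1,r2:5,r3:9,r4:9,r5:5
  c2: issue MUL r5<-Mul1  regs: r0:4,r1:Add1,r2:5,r3:9,r4:9,r5:Mul1
  c3: CDB Add1=4; issue MUL r3<-Mul2  regs: r0:4,r1:4,r2:5,r3:Mul2,r4:9,r5:Mul1
  c4: issue ADD r2<-Add1  regs: r0:4,r1:4,r2:Add1,r3:Mul2,r4:9,r5:Mul1
  c5: issue SUB r0<-Add2  regs: r0:Add2,r1:4,r2:Add1,r3:Mul2,r4:9,r5:Mul1
  c6: CDB Add1=13; issue ADD r2<-Add1  regs: r0:Add2,r1:4,r2:Add1,r3:Mul2,r4:9,r5:Mul1
  c7: CDB Mul1=20; stall  regs: r0:Add2,r1:4,r2:Add1,r3:Mul2,r4:9,r5:20
  c8: CDB Add1=17; issue SUB r0<-Add1  regs: r0:Add1,r1:4,r2:17,r3:Mul2,r4:9,r5:20
  c9: CDB Mul2=36; stall  regs: r0:Add1,r1:4,r2:17,r3:36,r4:9,r5:20
  c10: stall  regs: r0:Add1,r1:4,r2:17,r3:36,r4:9,r5:20
  c11: CDB Add1=-16; issue ADD r3<-Add1  regs: r0:-16,r1:4,r2:17,r3:Add1,r4:9,r5:20
  c12: CDB Add2=-23; issue SUB r1<-Add2  regs: r0:-16,r1:Add2,r2:17,r3:Add1,r4:9,r5:20
  c13: CDB Add1=18  regs: r0:-16,r1:Add2,r2:17,r3:18,r4:9,r5:20

STATUS = TAG Add2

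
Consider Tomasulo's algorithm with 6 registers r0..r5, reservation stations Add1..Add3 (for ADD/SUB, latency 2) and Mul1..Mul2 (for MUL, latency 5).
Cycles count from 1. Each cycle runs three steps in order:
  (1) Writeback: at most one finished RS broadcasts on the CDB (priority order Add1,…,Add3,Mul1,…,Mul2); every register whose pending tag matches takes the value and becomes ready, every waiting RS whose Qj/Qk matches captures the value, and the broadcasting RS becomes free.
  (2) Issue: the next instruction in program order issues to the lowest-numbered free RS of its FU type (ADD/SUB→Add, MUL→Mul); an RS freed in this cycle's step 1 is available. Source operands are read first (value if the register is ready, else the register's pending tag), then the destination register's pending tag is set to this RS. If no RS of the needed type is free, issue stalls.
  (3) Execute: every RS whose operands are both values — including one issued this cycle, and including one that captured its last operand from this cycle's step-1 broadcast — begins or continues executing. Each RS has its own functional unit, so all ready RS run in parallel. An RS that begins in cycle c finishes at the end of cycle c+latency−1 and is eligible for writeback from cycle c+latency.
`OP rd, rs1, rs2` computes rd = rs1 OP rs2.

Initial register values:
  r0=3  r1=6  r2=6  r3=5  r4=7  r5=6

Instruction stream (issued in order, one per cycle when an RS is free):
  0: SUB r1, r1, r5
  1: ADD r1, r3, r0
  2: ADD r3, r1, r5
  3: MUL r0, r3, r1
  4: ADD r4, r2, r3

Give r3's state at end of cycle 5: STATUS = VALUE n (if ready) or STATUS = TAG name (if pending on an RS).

c1: issue SUB r1<-Add1 | r0:3,r1:Add1,r2:6,r3:5,r4:7,r5:6
c2: issue ADD r1<-Add2 | r0:3,r1:Add2,r2:6,r3:5,r4:7,r5:6
c3: CDB Add1=0; issue ADD r3<-Add1 | r0:3,r1:Add2,r2:6,r3:Add1,r4:7,r5:6
c4: CDB Add2=8; issue MUL r0<-Mul1 | r0:Mul1,r1:8,r2:6,r3:Add1,r4:7,r5:6
c5: issue ADD r4<-Add2 | r0:Mul1,r1:8,r2:6,r3:Add1,r4:Add2,r5:6

STATUS = TAG Add1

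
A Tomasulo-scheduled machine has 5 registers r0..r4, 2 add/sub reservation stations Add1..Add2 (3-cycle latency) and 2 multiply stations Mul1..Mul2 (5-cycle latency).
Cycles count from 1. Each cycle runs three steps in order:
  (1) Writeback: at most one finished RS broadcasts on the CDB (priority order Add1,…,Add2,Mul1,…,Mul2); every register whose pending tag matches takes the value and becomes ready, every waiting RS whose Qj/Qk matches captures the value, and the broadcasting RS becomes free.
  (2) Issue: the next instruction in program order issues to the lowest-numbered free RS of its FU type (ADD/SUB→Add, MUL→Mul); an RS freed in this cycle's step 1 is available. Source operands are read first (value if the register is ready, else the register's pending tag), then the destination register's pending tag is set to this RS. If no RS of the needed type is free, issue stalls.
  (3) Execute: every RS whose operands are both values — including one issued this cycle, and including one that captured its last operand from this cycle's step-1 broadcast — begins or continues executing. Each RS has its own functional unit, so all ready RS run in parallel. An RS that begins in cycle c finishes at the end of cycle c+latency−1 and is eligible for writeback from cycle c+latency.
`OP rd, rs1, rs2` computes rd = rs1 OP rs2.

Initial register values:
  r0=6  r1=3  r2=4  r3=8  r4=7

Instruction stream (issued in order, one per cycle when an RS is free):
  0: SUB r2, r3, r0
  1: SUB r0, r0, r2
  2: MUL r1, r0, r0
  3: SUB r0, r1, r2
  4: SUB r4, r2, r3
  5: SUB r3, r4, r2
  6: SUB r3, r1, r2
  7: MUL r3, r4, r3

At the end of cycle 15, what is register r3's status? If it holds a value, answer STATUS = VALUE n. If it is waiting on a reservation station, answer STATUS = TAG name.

c1: issue SUB r2<-Add1 | r0:6,r1:3,r2:Add1,r3:8,r4:7
c2: issue SUB r0<-Add2 | r0:Add2,r1:3,r2:Add1,r3:8,r4:7
c3: issue MUL r1<-Mul1 | r0:Add2,r1:Mul1,r2:Add1,r3:8,r4:7
c4: CDB Add1=2; issue SUB r0<-Add1 | r0:Add1,r1:Mul1,r2:2,r3:8,r4:7
c5: stall | r0:Add1,r1:Mul1,r2:2,r3:8,r4:7
c6: stall | r0:Add1,r1:Mul1,r2:2,r3:8,r4:7
c7: CDB Add2=4; issue SUB r4<-Add2 | r0:Add1,r1:Mul1,r2:2,r3:8,r4:Add2
c8: stall | r0:Add1,r1:Mul1,r2:2,r3:8,r4:Add2
c9: stall | r0:Add1,r1:Mul1,r2:2,r3:8,r4:Add2
c10: CDB Add2=-6; issue SUB r3<-Add2 | r0:Add1,r1:Mul1,r2:2,r3:Add2,r4:-6
c11: stall | r0:Add1,r1:Mul1,r2:2,r3:Add2,r4:-6
c12: CDB Mul1=16; stall | r0:Add1,r1:16,r2:2,r3:Add2,r4:-6
c13: CDB Add2=-8; issue SUB r3<-Add2 | r0:Add1,r1:16,r2:2,r3:Add2,r4:-6
c14: issue MUL r3<-Mul1 | r0:Add1,r1:16,r2:2,r3:Mul1,r4:-6
c15: CDB Add1=14 | r0:14,r1:16,r2:2,r3:Mul1,r4:-6

STATUS = TAG Mul1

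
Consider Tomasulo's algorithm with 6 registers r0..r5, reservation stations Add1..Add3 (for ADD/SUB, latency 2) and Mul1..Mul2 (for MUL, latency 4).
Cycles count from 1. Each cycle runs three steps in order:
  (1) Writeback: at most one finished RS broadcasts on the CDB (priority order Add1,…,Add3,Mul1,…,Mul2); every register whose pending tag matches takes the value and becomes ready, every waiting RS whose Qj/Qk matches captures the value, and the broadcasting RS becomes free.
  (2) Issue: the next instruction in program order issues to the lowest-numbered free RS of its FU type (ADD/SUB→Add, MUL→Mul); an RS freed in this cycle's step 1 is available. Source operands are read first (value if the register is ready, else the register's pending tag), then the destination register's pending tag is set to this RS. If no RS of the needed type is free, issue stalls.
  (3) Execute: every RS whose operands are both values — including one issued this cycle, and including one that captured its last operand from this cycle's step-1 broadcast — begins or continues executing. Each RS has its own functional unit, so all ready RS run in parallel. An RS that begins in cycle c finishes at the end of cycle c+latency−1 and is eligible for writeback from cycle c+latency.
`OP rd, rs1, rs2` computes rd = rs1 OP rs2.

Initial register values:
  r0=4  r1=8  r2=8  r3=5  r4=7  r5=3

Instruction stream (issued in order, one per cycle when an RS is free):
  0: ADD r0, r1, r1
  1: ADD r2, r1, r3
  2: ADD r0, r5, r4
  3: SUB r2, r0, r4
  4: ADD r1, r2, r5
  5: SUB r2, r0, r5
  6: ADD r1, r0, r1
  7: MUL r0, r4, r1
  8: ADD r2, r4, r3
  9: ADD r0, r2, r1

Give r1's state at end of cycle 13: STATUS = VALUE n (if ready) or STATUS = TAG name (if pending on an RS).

cycle 1: issue ADD r0<-Add1 // r0:Add1,r1:8,r2:8,r3:5,r4:7,r5:3
cycle 2: issue ADD r2<-Add2 // r0:Add1,r1:8,r2:Add2,r3:5,r4:7,r5:3
cycle 3: CDB Add1=16; issue ADD r0<-Add1 // r0:Add1,r1:8,r2:Add2,r3:5,r4:7,r5:3
cycle 4: CDB Add2=13; issue SUB r2<-Add2 // r0:Add1,r1:8,r2:Add2,r3:5,r4:7,r5:3
cycle 5: CDB Add1=10; issue ADD r1<-Add1 // r0:10,r1:Add1,r2:Add2,r3:5,r4:7,r5:3
cycle 6: issue SUB r2<-Add3 // r0:10,r1:Add1,r2:Add3,r3:5,r4:7,r5:3
cycle 7: CDB Add2=3; issue ADD r1<-Add2 // r0:10,r1:Add2,r2:Add3,r3:5,r4:7,r5:3
cycle 8: CDB Add3=7; issue MUL r0<-Mul1 // r0:Mul1,r1:Add2,r2:7,r3:5,r4:7,r5:3
cycle 9: CDB Add1=6; issue ADD r2<-Add1 // r0:Mul1,r1:Add2,r2:Add1,r3:5,r4:7,r5:3
cycle 10: issue ADD r0<-Add3 // r0:Add3,r1:Add2,r2:Add1,r3:5,r4:7,r5:3
cycle 11: CDB Add1=12 // r0:Add3,r1:Add2,r2:12,r3:5,r4:7,r5:3
cycle 12: CDB Add2=16 // r0:Add3,r1:16,r2:12,r3:5,r4:7,r5:3
cycle 13: - // r0:Add3,r1:16,r2:12,r3:5,r4:7,r5:3

STATUS = VALUE 16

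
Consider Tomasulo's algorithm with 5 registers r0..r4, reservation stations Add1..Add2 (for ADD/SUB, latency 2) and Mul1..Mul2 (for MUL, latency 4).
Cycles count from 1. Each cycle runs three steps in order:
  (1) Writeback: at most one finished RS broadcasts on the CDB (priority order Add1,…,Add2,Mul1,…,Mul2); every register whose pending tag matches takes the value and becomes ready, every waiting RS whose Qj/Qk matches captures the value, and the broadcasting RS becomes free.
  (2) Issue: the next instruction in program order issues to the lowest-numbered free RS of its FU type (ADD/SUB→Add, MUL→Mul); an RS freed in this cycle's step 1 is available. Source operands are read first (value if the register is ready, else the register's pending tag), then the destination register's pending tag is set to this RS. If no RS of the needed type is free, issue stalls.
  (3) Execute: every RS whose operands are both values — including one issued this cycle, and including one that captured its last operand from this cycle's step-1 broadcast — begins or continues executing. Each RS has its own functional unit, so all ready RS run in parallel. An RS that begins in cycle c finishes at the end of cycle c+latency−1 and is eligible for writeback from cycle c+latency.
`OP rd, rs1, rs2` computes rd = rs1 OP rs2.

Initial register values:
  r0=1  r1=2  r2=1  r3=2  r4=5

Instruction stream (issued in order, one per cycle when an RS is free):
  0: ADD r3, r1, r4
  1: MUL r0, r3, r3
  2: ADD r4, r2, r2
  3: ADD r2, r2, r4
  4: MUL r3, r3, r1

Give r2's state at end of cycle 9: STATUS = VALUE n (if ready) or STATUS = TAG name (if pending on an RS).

STATUS = VALUE 3

  c1: issue ADD r3<-Add1  regs: r0:1,r1:2,r2:1,r3:Add1,r4:5
  c2: issue MUL r0<-Mul1  regs: r0:Mul1,r1:2,r2:1,r3:Add1,r4:5
  c3: CDB Add1=7; issue ADD r4<-Add1  regs: r0:Mul1,r1:2,r2:1,r3:7,r4:Add1
  c4: issue ADD r2<-Add2  regs: r0:Mul1,r1:2,r2:Add2,r3:7,r4:Add1
  c5: CDB Add1=2; issue MUL r3<-Mul2  regs: r0:Mul1,r1:2,r2:Add2,r3:Mul2,r4:2
  c6: -  regs: r0:Mul1,r1:2,r2:Add2,r3:Mul2,r4:2
  c7: CDB Add2=3  regs: r0:Mul1,r1:2,r2:3,r3:Mul2,r4:2
  c8: CDB Mul1=49  regs: r0:49,r1:2,r2:3,r3:Mul2,r4:2
  c9: CDB Mul2=14  regs: r0:49,r1:2,r2:3,r3:14,r4:2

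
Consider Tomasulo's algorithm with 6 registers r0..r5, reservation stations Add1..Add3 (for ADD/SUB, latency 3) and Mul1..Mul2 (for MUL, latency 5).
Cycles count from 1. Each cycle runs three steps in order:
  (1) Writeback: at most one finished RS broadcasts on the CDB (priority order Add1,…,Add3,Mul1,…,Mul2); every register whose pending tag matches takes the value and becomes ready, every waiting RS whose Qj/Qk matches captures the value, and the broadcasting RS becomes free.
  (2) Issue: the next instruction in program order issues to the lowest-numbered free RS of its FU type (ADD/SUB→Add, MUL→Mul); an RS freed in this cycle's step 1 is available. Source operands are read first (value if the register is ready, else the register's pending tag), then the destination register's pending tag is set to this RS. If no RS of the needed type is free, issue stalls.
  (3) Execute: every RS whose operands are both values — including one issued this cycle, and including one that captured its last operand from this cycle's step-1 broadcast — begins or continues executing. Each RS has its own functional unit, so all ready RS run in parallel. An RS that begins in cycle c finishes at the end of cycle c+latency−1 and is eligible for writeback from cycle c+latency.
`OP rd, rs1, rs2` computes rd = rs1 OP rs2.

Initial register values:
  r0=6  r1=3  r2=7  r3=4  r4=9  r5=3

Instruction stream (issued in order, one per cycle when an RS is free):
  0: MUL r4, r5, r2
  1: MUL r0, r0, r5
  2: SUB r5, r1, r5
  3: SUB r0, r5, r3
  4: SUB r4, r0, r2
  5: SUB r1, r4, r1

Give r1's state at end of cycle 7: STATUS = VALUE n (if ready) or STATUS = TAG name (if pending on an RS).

c1: issue MUL r4<-Mul1 | r0:6,r1:3,r2:7,r3:4,r4:Mul1,r5:3
c2: issue MUL r0<-Mul2 | r0:Mul2,r1:3,r2:7,r3:4,r4:Mul1,r5:3
c3: issue SUB r5<-Add1 | r0:Mul2,r1:3,r2:7,r3:4,r4:Mul1,r5:Add1
c4: issue SUB r0<-Add2 | r0:Add2,r1:3,r2:7,r3:4,r4:Mul1,r5:Add1
c5: issue SUB r4<-Add3 | r0:Add2,r1:3,r2:7,r3:4,r4:Add3,r5:Add1
c6: CDB Add1=0; issue SUB r1<-Add1 | r0:Add2,r1:Add1,r2:7,r3:4,r4:Add3,r5:0
c7: CDB Mul1=21 | r0:Add2,r1:Add1,r2:7,r3:4,r4:Add3,r5:0

STATUS = TAG Add1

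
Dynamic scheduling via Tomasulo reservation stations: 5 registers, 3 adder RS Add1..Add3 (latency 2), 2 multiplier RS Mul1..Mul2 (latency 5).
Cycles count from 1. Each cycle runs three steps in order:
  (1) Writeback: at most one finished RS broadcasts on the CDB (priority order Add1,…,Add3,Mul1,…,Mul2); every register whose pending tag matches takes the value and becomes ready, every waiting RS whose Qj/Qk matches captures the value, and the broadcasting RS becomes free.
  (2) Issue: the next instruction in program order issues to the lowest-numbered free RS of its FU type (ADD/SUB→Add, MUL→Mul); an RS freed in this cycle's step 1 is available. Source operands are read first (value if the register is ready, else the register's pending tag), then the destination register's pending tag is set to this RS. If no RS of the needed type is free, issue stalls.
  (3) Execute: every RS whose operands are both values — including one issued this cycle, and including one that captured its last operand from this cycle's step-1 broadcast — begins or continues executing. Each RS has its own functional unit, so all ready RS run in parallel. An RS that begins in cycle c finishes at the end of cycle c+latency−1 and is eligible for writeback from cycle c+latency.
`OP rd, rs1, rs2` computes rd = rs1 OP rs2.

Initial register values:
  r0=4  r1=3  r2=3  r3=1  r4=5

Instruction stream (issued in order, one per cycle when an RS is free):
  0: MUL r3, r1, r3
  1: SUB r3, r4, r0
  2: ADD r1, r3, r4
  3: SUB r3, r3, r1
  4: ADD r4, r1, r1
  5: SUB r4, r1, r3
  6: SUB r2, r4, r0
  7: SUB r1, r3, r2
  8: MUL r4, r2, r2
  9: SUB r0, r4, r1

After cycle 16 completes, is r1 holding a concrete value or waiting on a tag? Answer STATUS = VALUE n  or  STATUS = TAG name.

STATUS = VALUE -12

  c1: issue MUL r3<-Mul1  regs: r0:4,r1:3,r2:3,r3:Mul1,r4:5
  c2: issue SUB r3<-Add1  regs: r0:4,r1:3,r2:3,r3:Add1,r4:5
  c3: issue ADD r1<-Add2  regs: r0:4,r1:Add2,r2:3,r3:Add1,r4:5
  c4: CDB Add1=1; issue SUB r3<-Add1  regs: r0:4,r1:Add2,r2:3,r3:Add1,r4:5
  c5: issue ADD r4<-Add3  regs: r0:4,r1:Add2,r2:3,r3:Add1,r4:Add3
  c6: CDB Add2=6; issue SUB r4<-Add2  regs: r0:4,r1:6,r2:3,r3:Add1,r4:Add2
  c7: CDB Mul1=3; stall  regs: r0:4,r1:6,r2:3,r3:Add1,r4:Add2
  c8: CDB Add1=-5; issue SUB r2<-Add1  regs: r0:4,r1:6,r2:Add1,r3:-5,r4:Add2
  c9: CDB Add3=12; issue SUB r1<-Add3  regs: r0:4,r1:Add3,r2:Add1,r3:-5,r4:Add2
  c10: CDB Add2=11; issue MUL r4<-Mul1  regs: r0:4,r1:Add3,r2:Add1,r3:-5,r4:Mul1
  c11: issue SUB r0<-Add2  regs: r0:Add2,r1:Add3,r2:Add1,r3:-5,r4:Mul1
  c12: CDB Add1=7  regs: r0:Add2,r1:Add3,r2:7,r3:-5,r4:Mul1
  c13: -  regs: r0:Add2,r1:Add3,r2:7,r3:-5,r4:Mul1
  c14: CDB Add3=-12  regs: r0:Add2,r1:-12,r2:7,r3:-5,r4:Mul1
  c15: -  regs: r0:Add2,r1:-12,r2:7,r3:-5,r4:Mul1
  c16: -  regs: r0:Add2,r1:-12,r2:7,r3:-5,r4:Mul1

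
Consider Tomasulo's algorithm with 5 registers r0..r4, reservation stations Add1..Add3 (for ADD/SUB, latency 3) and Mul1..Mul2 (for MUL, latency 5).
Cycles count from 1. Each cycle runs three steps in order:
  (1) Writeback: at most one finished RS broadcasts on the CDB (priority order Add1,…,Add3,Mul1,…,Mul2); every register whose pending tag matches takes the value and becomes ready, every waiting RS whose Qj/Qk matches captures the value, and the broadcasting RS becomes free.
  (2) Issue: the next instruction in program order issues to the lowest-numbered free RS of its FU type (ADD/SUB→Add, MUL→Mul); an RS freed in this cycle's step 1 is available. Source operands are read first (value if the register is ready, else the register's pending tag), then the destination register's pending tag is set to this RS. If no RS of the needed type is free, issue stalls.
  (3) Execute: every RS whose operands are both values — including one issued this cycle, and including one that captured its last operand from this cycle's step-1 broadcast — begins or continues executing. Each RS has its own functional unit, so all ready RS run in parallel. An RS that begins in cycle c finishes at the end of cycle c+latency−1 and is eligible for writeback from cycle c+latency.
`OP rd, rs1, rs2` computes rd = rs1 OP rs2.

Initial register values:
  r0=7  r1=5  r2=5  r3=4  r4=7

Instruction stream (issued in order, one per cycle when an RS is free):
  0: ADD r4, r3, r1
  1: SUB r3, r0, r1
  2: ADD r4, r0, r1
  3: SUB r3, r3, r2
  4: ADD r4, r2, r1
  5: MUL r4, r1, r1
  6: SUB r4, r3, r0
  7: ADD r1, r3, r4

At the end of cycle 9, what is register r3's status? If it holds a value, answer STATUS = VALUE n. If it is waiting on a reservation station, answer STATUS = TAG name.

cycle 1: issue ADD r4<-Add1 // r0:7,r1:5,r2:5,r3:4,r4:Add1
cycle 2: issue SUB r3<-Add2 // r0:7,r1:5,r2:5,r3:Add2,r4:Add1
cycle 3: issue ADD r4<-Add3 // r0:7,r1:5,r2:5,r3:Add2,r4:Add3
cycle 4: CDB Add1=9; issue SUB r3<-Add1 // r0:7,r1:5,r2:5,r3:Add1,r4:Add3
cycle 5: CDB Add2=2; issue ADD r4<-Add2 // r0:7,r1:5,r2:5,r3:Add1,r4:Add2
cycle 6: CDB Add3=12; issue MUL r4<-Mul1 // r0:7,r1:5,r2:5,r3:Add1,r4:Mul1
cycle 7: issue SUB r4<-Add3 // r0:7,r1:5,r2:5,r3:Add1,r4:Add3
cycle 8: CDB Add1=-3; issue ADD r1<-Add1 // r0:7,r1:Add1,r2:5,r3:-3,r4:Add3
cycle 9: CDB Add2=10 // r0:7,r1:Add1,r2:5,r3:-3,r4:Add3

STATUS = VALUE -3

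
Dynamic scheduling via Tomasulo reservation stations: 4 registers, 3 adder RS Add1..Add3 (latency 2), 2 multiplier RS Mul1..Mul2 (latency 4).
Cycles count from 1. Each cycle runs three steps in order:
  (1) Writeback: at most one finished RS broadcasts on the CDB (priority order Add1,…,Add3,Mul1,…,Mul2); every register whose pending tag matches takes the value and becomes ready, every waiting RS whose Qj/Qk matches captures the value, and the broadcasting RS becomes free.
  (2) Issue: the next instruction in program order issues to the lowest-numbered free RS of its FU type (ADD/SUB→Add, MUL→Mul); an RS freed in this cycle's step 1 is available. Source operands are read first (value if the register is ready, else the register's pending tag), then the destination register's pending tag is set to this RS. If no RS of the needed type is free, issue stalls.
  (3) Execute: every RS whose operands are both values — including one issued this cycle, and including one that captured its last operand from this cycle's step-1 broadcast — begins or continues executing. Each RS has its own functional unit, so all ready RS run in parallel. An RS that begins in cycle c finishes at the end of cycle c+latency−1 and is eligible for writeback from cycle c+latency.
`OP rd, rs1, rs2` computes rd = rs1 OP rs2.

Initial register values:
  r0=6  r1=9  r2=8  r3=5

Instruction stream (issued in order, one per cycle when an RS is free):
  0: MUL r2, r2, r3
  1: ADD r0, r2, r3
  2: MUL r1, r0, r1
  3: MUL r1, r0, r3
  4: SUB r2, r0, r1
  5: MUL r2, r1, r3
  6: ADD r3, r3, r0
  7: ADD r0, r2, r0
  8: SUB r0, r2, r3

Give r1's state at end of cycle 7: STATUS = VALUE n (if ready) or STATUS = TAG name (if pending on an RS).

STATUS = TAG Mul1

  c1: issue MUL r2<-Mul1  regs: r0:6,r1:9,r2:Mul1,r3:5
  c2: issue ADD r0<-Add1  regs: r0:Add1,r1:9,r2:Mul1,r3:5
  c3: issue MUL r1<-Mul2  regs: r0:Add1,r1:Mul2,r2:Mul1,r3:5
  c4: stall  regs: r0:Add1,r1:Mul2,r2:Mul1,r3:5
  c5: CDB Mul1=40; issue MUL r1<-Mul1  regs: r0:Add1,r1:Mul1,r2:40,r3:5
  c6: issue SUB r2<-Add2  regs: r0:Add1,r1:Mul1,r2:Add2,r3:5
  c7: CDB Add1=45; stall  regs: r0:45,r1:Mul1,r2:Add2,r3:5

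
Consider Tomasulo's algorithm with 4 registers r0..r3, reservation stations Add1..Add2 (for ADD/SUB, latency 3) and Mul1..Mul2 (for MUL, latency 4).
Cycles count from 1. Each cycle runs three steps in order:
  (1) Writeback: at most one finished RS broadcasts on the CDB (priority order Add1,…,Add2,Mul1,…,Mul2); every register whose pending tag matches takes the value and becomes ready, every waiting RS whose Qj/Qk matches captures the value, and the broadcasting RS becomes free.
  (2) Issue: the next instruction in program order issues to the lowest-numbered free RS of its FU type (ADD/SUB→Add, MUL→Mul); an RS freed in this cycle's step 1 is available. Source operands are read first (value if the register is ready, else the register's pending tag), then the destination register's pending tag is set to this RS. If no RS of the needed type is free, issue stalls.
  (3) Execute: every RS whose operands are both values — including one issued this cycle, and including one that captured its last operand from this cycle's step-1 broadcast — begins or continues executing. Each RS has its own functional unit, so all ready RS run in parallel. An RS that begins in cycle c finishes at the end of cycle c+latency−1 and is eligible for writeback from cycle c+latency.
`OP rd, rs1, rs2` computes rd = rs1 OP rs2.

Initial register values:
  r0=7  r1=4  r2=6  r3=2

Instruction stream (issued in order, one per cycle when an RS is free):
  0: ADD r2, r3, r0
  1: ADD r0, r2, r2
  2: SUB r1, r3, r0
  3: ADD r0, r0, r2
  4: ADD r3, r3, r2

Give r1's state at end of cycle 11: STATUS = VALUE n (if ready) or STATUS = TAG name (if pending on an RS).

c1: issue ADD r2<-Add1 | r0:7,r1:4,r2:Add1,r3:2
c2: issue ADD r0<-Add2 | r0:Add2,r1:4,r2:Add1,r3:2
c3: stall | r0:Add2,r1:4,r2:Add1,r3:2
c4: CDB Add1=9; issue SUB r1<-Add1 | r0:Add2,r1:Add1,r2:9,r3:2
c5: stall | r0:Add2,r1:Add1,r2:9,r3:2
c6: stall | r0:Add2,r1:Add1,r2:9,r3:2
c7: CDB Add2=18; issue ADD r0<-Add2 | r0:Add2,r1:Add1,r2:9,r3:2
c8: stall | r0:Add2,r1:Add1,r2:9,r3:2
c9: stall | r0:Add2,r1:Add1,r2:9,r3:2
c10: CDB Add1=-16; issue ADD r3<-Add1 | r0:Add2,r1:-16,r2:9,r3:Add1
c11: CDB Add2=27 | r0:27,r1:-16,r2:9,r3:Add1

STATUS = VALUE -16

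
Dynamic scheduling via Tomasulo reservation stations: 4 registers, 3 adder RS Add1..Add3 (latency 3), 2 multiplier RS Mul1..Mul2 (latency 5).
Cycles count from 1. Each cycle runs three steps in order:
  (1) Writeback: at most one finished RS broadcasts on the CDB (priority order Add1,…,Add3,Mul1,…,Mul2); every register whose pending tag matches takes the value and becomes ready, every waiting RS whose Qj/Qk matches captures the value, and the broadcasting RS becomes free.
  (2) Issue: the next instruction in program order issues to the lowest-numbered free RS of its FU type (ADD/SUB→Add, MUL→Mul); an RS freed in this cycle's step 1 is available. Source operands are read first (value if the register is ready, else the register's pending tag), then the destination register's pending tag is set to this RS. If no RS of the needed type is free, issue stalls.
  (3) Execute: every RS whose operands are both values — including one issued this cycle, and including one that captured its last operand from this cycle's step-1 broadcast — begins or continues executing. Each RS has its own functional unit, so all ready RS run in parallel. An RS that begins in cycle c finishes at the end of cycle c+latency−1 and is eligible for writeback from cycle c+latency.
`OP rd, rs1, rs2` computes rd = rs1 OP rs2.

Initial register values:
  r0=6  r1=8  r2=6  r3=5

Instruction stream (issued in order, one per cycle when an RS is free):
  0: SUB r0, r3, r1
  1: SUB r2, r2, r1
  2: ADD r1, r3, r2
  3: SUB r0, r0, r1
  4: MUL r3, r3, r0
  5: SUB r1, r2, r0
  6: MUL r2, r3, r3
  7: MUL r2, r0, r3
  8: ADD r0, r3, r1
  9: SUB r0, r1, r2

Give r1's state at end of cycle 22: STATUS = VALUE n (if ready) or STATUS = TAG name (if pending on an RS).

  c1: issue SUB r0<-Add1  regs: r0:Add1,r1:8,r2:6,r3:5
  c2: issue SUB r2<-Add2  regs: r0:Add1,r1:8,r2:Add2,r3:5
  c3: issue ADD r1<-Add3  regs: r0:Add1,r1:Add3,r2:Add2,r3:5
  c4: CDB Add1=-3; issue SUB r0<-Add1  regs: r0:Add1,r1:Add3,r2:Add2,r3:5
  c5: CDB Add2=-2; issue MUL r3<-Mul1  regs: r0:Add1,r1:Add3,r2:-2,r3:Mul1
  c6: issue SUB r1<-Add2  regs: r0:Add1,r1:Add2,r2:-2,r3:Mul1
  c7: issue MUL r2<-Mul2  regs: r0:Add1,r1:Add2,r2:Mul2,r3:Mul1
  c8: CDB Add3=3; stall  regs: r0:Add1,r1:Add2,r2:Mul2,r3:Mul1
  c9: stall  regs: r0:Add1,r1:Add2,r2:Mul2,r3:Mul1
  c10: stall  regs: r0:Add1,r1:Add2,r2:Mul2,r3:Mul1
  c11: CDB Add1=-6; stall  regs: r0:-6,r1:Add2,r2:Mul2,r3:Mul1
  c12: stall  regs: r0:-6,r1:Add2,r2:Mul2,r3:Mul1
  c13: stall  regs: r0:-6,r1:Add2,r2:Mul2,r3:Mul1
  c14: CDB Add2=4; stall  regs: r0:-6,r1:4,r2:Mul2,r3:Mul1
  c15: stall  regs: r0:-6,r1:4,r2:Mul2,r3:Mul1
  c16: CDB Mul1=-30; issue MUL r2<-Mul1  regs: r0:-6,r1:4,r2:Mul1,r3:-30
  c17: issue ADD r0<-Add1  regs: r0:Add1,r1:4,r2:Mul1,r3:-30
  c18: issue SUB r0<-Add2  regs: r0:Add2,r1:4,r2:Mul1,r3:-30
  c19: -  regs: r0:Add2,r1:4,r2:Mul1,r3:-30
  c20: CDB Add1=-26  regs: r0:Add2,r1:4,r2:Mul1,r3:-30
  c21: CDB Mul1=180  regs: r0:Add2,r1:4,r2:180,r3:-30
  c22: CDB Mul2=900  regs: r0:Add2,r1:4,r2:180,r3:-30

STATUS = VALUE 4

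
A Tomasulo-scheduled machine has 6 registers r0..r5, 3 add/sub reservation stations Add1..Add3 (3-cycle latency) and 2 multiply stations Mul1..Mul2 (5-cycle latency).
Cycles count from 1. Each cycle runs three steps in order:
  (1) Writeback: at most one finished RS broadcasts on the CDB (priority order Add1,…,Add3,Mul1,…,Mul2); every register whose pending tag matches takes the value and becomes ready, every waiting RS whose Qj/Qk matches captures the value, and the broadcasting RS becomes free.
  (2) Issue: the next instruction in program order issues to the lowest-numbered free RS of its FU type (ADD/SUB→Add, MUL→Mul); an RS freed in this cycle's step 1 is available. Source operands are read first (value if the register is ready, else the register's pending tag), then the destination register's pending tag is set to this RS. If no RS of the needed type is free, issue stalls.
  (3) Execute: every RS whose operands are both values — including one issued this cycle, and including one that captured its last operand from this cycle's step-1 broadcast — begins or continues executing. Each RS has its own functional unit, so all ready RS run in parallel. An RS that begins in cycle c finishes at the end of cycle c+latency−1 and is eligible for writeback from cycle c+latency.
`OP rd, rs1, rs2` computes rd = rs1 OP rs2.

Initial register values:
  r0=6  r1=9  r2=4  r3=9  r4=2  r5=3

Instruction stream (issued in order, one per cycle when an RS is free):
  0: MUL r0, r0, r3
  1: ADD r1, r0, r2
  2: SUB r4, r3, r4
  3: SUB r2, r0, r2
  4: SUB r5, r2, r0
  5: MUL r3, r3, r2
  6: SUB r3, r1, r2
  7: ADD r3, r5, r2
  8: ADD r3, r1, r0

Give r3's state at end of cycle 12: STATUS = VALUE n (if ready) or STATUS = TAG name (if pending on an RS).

STATUS = TAG Add3

  c1: issue MUL r0<-Mul1  regs: r0:Mul1,r1:9,r2:4,r3:9,r4:2,r5:3
  c2: issue ADD r1<-Add1  regs: r0:Mul1,r1:Add1,r2:4,r3:9,r4:2,r5:3
  c3: issue SUB r4<-Add2  regs: r0:Mul1,r1:Add1,r2:4,r3:9,r4:Add2,r5:3
  c4: issue SUB r2<-Add3  regs: r0:Mul1,r1:Add1,r2:Add3,r3:9,r4:Add2,r5:3
  c5: stall  regs: r0:Mul1,r1:Add1,r2:Add3,r3:9,r4:Add2,r5:3
  c6: CDB Add2=7; issue SUB r5<-Add2  regs: r0:Mul1,r1:Add1,r2:Add3,r3:9,r4:7,r5:Add2
  c7: CDB Mul1=54; issue MUL r3<-Mul1  regs: r0:54,r1:Add1,r2:Add3,r3:Mul1,r4:7,r5:Add2
  c8: stall  regs: r0:54,r1:Add1,r2:Add3,r3:Mul1,r4:7,r5:Add2
  c9: stall  regs: r0:54,r1:Add1,r2:Add3,r3:Mul1,r4:7,r5:Add2
  c10: CDB Add1=58; issue SUB r3<-Add1  regs: r0:54,r1:58,r2:Add3,r3:Add1,r4:7,r5:Add2
  c11: CDB Add3=50; issue ADD r3<-Add3  regs: r0:54,r1:58,r2:50,r3:Add3,r4:7,r5:Add2
  c12: stall  regs: r0:54,r1:58,r2:50,r3:Add3,r4:7,r5:Add2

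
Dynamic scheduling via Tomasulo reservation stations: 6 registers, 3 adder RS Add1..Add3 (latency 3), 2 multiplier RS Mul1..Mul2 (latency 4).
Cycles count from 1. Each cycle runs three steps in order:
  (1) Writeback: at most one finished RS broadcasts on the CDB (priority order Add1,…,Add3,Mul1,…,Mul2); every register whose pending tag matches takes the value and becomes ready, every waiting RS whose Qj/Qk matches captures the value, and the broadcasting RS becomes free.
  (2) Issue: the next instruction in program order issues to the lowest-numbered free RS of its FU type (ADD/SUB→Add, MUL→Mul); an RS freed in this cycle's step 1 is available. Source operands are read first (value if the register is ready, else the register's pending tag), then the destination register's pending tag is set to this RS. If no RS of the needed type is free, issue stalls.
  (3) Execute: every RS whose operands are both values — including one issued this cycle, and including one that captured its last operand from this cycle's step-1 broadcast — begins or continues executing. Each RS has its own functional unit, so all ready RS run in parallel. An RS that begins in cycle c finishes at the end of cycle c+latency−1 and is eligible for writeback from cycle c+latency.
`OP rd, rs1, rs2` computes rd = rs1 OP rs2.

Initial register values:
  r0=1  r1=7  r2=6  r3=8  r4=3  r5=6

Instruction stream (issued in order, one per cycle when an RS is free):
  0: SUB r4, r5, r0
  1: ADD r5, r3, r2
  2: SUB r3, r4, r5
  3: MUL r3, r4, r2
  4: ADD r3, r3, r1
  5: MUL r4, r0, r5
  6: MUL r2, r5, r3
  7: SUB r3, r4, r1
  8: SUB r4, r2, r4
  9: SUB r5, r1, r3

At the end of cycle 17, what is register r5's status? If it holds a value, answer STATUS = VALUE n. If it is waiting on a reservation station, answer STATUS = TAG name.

c1: issue SUB r4<-Add1 | r0:1,r1:7,r2:6,r3:8,r4:Add1,r5:6
c2: issue ADD r5<-Add2 | r0:1,r1:7,r2:6,r3:8,r4:Add1,r5:Add2
c3: issue SUB r3<-Add3 | r0:1,r1:7,r2:6,r3:Add3,r4:Add1,r5:Add2
c4: CDB Add1=5; issue MUL r3<-Mul1 | r0:1,r1:7,r2:6,r3:Mul1,r4:5,r5:Add2
c5: CDB Add2=14; issue ADD r3<-Add1 | r0:1,r1:7,r2:6,r3:Add1,r4:5,r5:14
c6: issue MUL r4<-Mul2 | r0:1,r1:7,r2:6,r3:Add1,r4:Mul2,r5:14
c7: stall | r0:1,r1:7,r2:6,r3:Add1,r4:Mul2,r5:14
c8: CDB Add3=-9; stall | r0:1,r1:7,r2:6,r3:Add1,r4:Mul2,r5:14
c9: CDB Mul1=30; issue MUL r2<-Mul1 | r0:1,r1:7,r2:Mul1,r3:Add1,r4:Mul2,r5:14
c10: CDB Mul2=14; issue SUB r3<-Add2 | r0:1,r1:7,r2:Mul1,r3:Add2,r4:14,r5:14
c11: issue SUB r4<-Add3 | r0:1,r1:7,r2:Mul1,r3:Add2,r4:Add3,r5:14
c12: CDB Add1=37; issue SUB r5<-Add1 | r0:1,r1:7,r2:Mul1,r3:Add2,r4:Add3,r5:Add1
c13: CDB Add2=7 | r0:1,r1:7,r2:Mul1,r3:7,r4:Add3,r5:Add1
c14: - | r0:1,r1:7,r2:Mul1,r3:7,r4:Add3,r5:Add1
c15: - | r0:1,r1:7,r2:Mul1,r3:7,r4:Add3,r5:Add1
c16: CDB Add1=0 | r0:1,r1:7,r2:Mul1,r3:7,r4:Add3,r5:0
c17: CDB Mul1=518 | r0:1,r1:7,r2:518,r3:7,r4:Add3,r5:0

STATUS = VALUE 0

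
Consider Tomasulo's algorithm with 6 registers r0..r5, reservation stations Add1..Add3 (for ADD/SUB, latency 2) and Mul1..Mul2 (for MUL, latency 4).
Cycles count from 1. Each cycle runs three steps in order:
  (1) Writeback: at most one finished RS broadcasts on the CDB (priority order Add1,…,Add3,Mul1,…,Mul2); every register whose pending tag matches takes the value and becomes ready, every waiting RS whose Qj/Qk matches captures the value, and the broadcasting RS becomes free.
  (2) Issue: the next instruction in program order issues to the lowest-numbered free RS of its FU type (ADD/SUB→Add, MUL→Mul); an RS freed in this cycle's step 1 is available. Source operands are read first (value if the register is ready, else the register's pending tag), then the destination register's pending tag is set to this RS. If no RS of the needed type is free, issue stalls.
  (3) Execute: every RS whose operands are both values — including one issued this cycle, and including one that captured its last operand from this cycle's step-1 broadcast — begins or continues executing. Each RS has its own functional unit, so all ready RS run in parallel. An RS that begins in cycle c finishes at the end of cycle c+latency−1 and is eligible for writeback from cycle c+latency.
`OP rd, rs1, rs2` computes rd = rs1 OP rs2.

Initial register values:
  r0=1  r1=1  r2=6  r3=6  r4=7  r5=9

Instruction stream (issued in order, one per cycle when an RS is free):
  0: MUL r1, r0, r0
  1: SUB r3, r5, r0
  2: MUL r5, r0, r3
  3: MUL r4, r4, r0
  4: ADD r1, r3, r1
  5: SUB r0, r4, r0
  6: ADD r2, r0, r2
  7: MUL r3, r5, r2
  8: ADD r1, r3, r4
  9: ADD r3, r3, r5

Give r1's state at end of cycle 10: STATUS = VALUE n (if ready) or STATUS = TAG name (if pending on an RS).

  c1: issue MUL r1<-Mul1  regs: r0:1,r1:Mul1,r2:6,r3:6,r4:7,r5:9
  c2: issue SUB r3<-Add1  regs: r0:1,r1:Mul1,r2:6,r3:Add1,r4:7,r5:9
  c3: issue MUL r5<-Mul2  regs: r0:1,r1:Mul1,r2:6,r3:Add1,r4:7,r5:Mul2
  c4: CDB Add1=8; stall  regs: r0:1,r1:Mul1,r2:6,r3:8,r4:7,r5:Mul2
  c5: CDB Mul1=1; issue MUL r4<-Mul1  regs: r0:1,r1:1,r2:6,r3:8,r4:Mul1,r5:Mul2
  c6: issue ADD r1<-Add1  regs: r0:1,r1:Add1,r2:6,r3:8,r4:Mul1,r5:Mul2
  c7: issue SUB r0<-Add2  regs: r0:Add2,r1:Add1,r2:6,r3:8,r4:Mul1,r5:Mul2
  c8: CDB Add1=9; issue ADD r2<-Add1  regs: r0:Add2,r1:9,r2:Add1,r3:8,r4:Mul1,r5:Mul2
  c9: CDB Mul1=7; issue MUL r3<-Mul1  regs: r0:Add2,r1:9,r2:Add1,r3:Mul1,r4:7,r5:Mul2
  c10: CDB Mul2=8; issue ADD r1<-Add3  regs: r0:Add2,r1:Add3,r2:Add1,r3:Mul1,r4:7,r5:8

STATUS = TAG Add3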